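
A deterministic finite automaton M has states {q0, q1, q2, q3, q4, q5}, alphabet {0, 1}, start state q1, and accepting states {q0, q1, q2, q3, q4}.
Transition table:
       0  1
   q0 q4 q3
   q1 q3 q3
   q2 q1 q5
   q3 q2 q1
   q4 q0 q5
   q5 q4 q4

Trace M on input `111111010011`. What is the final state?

q1 --1--> q3
q3 --1--> q1
q1 --1--> q3
q3 --1--> q1
q1 --1--> q3
q3 --1--> q1
q1 --0--> q3
q3 --1--> q1
q1 --0--> q3
q3 --0--> q2
q2 --1--> q5
q5 --1--> q4

q4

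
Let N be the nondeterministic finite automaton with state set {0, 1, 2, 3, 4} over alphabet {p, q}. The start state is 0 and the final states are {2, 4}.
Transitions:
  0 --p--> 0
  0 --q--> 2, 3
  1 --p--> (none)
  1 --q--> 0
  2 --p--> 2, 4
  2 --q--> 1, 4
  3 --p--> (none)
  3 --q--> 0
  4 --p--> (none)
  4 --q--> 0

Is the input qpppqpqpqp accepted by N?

Start: {0}
read q: {2, 3}
read p: {2, 4}
read p: {2, 4}
read p: {2, 4}
read q: {0, 1, 4}
read p: {0}
read q: {2, 3}
read p: {2, 4}
read q: {0, 1, 4}
read p: {0}
Reachable ∩ accepting = {} — empty.

rejected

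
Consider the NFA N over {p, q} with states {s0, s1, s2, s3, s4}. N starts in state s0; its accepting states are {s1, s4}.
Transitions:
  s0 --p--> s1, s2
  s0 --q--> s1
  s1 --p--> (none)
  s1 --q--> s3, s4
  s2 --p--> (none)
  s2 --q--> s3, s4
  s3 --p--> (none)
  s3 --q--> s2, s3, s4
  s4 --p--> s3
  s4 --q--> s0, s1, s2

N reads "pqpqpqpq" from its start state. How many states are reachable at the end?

Start: {s0}
read p: {s1, s2}
read q: {s3, s4}
read p: {s3}
read q: {s2, s3, s4}
read p: {s3}
read q: {s2, s3, s4}
read p: {s3}
read q: {s2, s3, s4}
Final reachable set {s2, s3, s4} has 3 states.

3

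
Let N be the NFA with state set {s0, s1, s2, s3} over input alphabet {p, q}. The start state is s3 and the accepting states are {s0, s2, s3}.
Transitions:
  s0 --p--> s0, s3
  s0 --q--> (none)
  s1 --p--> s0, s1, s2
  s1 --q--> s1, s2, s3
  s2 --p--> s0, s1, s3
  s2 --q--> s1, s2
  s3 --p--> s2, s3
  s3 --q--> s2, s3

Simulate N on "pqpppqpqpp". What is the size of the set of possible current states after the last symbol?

Start: {s3}
read p: {s2, s3}
read q: {s1, s2, s3}
read p: {s0, s1, s2, s3}
read p: {s0, s1, s2, s3}
read p: {s0, s1, s2, s3}
read q: {s1, s2, s3}
read p: {s0, s1, s2, s3}
read q: {s1, s2, s3}
read p: {s0, s1, s2, s3}
read p: {s0, s1, s2, s3}
Final reachable set {s0, s1, s2, s3} has 4 states.

4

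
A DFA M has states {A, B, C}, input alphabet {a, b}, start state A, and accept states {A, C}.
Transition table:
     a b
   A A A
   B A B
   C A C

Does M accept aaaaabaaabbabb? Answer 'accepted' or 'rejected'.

accepted

A --a--> A
A --a--> A
A --a--> A
A --a--> A
A --a--> A
A --b--> A
A --a--> A
A --a--> A
A --a--> A
A --b--> A
A --b--> A
A --a--> A
A --b--> A
A --b--> A
End in state A, which is an accepting state.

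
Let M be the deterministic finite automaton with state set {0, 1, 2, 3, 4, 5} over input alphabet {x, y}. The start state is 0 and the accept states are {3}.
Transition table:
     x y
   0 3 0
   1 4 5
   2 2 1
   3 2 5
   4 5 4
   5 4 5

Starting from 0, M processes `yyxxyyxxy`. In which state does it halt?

0 --y--> 0
0 --y--> 0
0 --x--> 3
3 --x--> 2
2 --y--> 1
1 --y--> 5
5 --x--> 4
4 --x--> 5
5 --y--> 5

5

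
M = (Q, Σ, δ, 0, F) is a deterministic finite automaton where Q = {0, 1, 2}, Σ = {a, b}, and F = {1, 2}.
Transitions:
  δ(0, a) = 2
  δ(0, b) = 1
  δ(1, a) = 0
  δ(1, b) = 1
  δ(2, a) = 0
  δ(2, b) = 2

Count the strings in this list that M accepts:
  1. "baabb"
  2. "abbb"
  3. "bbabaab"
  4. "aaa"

4

"baabb": accepted
"abbb": accepted
"bbabaab": accepted
"aaa": accepted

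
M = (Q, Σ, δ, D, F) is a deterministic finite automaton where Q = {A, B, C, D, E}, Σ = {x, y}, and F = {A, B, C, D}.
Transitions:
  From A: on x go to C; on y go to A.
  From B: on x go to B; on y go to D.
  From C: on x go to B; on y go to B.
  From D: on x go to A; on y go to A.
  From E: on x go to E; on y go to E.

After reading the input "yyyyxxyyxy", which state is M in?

B

D --y--> A
A --y--> A
A --y--> A
A --y--> A
A --x--> C
C --x--> B
B --y--> D
D --y--> A
A --x--> C
C --y--> B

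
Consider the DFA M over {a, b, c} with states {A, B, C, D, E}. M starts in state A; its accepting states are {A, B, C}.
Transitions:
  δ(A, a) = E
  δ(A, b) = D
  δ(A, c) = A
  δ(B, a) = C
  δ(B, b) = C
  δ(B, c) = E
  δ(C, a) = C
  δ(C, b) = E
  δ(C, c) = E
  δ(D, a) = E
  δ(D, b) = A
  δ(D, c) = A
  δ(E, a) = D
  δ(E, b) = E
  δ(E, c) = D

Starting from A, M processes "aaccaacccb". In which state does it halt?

D

A --a--> E
E --a--> D
D --c--> A
A --c--> A
A --a--> E
E --a--> D
D --c--> A
A --c--> A
A --c--> A
A --b--> D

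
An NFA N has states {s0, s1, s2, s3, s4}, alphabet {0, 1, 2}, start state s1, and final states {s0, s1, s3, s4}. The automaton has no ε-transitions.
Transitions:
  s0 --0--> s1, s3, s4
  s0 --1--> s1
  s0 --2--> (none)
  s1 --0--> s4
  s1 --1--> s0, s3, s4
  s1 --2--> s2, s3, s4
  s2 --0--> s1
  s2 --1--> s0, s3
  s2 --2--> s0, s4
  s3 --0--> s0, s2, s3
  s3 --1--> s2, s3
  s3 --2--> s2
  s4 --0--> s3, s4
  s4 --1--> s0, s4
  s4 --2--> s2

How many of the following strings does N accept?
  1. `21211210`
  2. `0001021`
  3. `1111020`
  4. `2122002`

`21211210`: accepted
`0001021`: accepted
`1111020`: accepted
`2122002`: accepted

4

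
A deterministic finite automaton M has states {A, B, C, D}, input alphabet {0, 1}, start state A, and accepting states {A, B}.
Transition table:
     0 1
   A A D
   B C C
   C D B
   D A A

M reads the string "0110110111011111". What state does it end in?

A --0--> A
A --1--> D
D --1--> A
A --0--> A
A --1--> D
D --1--> A
A --0--> A
A --1--> D
D --1--> A
A --1--> D
D --0--> A
A --1--> D
D --1--> A
A --1--> D
D --1--> A
A --1--> D

D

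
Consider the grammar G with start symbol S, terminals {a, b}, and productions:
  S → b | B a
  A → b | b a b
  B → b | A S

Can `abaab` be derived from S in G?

no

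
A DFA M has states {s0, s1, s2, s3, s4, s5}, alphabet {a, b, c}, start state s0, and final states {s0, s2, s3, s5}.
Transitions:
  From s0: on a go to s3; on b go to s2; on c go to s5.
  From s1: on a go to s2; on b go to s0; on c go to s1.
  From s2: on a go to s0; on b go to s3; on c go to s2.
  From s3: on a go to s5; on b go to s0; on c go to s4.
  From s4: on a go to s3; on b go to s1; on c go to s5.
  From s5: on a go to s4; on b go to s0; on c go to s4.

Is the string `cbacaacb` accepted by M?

rejected

s0 --c--> s5
s5 --b--> s0
s0 --a--> s3
s3 --c--> s4
s4 --a--> s3
s3 --a--> s5
s5 --c--> s4
s4 --b--> s1
End in state s1, which is not an accepting state.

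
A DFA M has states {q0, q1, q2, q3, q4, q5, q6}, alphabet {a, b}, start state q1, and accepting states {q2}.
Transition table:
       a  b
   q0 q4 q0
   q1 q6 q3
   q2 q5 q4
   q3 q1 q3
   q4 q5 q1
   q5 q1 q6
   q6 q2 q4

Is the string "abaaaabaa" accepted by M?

q1 --a--> q6
q6 --b--> q4
q4 --a--> q5
q5 --a--> q1
q1 --a--> q6
q6 --a--> q2
q2 --b--> q4
q4 --a--> q5
q5 --a--> q1
End in state q1, which is not an accepting state.

rejected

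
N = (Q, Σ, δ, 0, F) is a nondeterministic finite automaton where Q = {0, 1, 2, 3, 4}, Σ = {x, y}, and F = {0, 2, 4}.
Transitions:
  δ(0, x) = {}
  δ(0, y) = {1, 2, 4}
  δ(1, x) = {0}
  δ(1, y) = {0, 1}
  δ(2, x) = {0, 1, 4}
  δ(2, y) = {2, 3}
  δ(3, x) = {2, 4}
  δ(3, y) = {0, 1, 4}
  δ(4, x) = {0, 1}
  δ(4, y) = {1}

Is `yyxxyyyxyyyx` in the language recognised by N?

accepted

Start: {0}
read y: {1, 2, 4}
read y: {0, 1, 2, 3}
read x: {0, 1, 2, 4}
read x: {0, 1, 4}
read y: {0, 1, 2, 4}
read y: {0, 1, 2, 3, 4}
read y: {0, 1, 2, 3, 4}
read x: {0, 1, 2, 4}
read y: {0, 1, 2, 3, 4}
read y: {0, 1, 2, 3, 4}
read y: {0, 1, 2, 3, 4}
read x: {0, 1, 2, 4}
Reachable ∩ accepting = {0, 2, 4} — nonempty.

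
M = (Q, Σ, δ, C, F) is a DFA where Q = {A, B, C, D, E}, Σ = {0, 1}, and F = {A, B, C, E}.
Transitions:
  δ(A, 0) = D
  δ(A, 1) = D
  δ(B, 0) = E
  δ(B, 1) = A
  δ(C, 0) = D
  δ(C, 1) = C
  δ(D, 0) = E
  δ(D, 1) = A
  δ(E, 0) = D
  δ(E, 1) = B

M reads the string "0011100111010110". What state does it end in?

E

C --0--> D
D --0--> E
E --1--> B
B --1--> A
A --1--> D
D --0--> E
E --0--> D
D --1--> A
A --1--> D
D --1--> A
A --0--> D
D --1--> A
A --0--> D
D --1--> A
A --1--> D
D --0--> E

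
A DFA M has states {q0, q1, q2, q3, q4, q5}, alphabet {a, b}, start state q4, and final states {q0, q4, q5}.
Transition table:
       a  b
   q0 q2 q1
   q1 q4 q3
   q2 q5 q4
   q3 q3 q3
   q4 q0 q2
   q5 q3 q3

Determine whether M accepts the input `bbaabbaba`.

q4 --b--> q2
q2 --b--> q4
q4 --a--> q0
q0 --a--> q2
q2 --b--> q4
q4 --b--> q2
q2 --a--> q5
q5 --b--> q3
q3 --a--> q3
End in state q3, which is not an accepting state.

rejected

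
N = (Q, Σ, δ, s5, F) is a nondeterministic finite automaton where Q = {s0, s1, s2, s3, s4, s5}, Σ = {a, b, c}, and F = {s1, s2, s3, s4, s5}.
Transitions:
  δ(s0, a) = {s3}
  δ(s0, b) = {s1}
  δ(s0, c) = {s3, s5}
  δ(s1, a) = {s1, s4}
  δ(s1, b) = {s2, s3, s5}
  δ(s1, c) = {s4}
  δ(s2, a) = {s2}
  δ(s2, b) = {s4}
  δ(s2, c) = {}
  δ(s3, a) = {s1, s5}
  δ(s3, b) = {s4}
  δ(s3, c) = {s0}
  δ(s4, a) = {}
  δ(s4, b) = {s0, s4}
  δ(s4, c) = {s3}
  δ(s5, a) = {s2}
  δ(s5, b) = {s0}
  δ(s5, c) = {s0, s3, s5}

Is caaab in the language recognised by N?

accepted

Start: {s5}
read c: {s0, s3, s5}
read a: {s1, s2, s3, s5}
read a: {s1, s2, s4, s5}
read a: {s1, s2, s4}
read b: {s0, s2, s3, s4, s5}
Reachable ∩ accepting = {s2, s3, s4, s5} — nonempty.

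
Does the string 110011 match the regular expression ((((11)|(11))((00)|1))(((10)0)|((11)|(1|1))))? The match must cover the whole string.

Split as 1100·11: (((11)|(11))((00)|1)) matches 1100 and (((10)0)|((11)|(1|1))) matches 11.

yes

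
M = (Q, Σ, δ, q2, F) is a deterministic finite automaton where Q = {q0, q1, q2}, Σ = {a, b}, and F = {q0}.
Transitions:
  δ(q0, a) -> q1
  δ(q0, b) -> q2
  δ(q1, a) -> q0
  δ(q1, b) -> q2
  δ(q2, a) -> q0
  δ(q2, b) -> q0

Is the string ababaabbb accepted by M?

q2 --a--> q0
q0 --b--> q2
q2 --a--> q0
q0 --b--> q2
q2 --a--> q0
q0 --a--> q1
q1 --b--> q2
q2 --b--> q0
q0 --b--> q2
End in state q2, which is not an accepting state.

rejected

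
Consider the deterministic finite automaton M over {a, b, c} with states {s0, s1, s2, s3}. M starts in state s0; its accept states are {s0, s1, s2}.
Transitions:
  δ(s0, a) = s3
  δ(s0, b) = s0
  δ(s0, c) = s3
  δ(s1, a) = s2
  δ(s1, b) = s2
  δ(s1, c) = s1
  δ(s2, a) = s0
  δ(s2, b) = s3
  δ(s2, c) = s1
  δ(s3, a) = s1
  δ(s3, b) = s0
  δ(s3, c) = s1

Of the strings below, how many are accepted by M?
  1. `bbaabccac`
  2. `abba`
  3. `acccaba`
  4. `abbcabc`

`bbaabccac`: accepted
`abba`: rejected
`acccaba`: accepted
`abbcabc`: accepted

3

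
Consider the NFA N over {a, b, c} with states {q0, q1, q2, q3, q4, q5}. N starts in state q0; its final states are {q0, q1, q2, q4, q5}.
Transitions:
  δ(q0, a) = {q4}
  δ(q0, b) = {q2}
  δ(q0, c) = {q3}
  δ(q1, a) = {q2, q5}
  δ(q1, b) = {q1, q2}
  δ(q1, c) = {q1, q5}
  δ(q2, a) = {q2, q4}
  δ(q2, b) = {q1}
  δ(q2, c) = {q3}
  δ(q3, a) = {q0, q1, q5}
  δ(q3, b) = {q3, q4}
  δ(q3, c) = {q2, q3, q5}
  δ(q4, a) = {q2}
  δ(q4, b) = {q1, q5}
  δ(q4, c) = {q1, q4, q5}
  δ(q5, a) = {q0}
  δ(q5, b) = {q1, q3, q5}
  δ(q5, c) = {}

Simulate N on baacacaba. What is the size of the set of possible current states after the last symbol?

5

Start: {q0}
read b: {q2}
read a: {q2, q4}
read a: {q2, q4}
read c: {q1, q3, q4, q5}
read a: {q0, q1, q2, q5}
read c: {q1, q3, q5}
read a: {q0, q1, q2, q5}
read b: {q1, q2, q3, q5}
read a: {q0, q1, q2, q4, q5}
Final reachable set {q0, q1, q2, q4, q5} has 5 states.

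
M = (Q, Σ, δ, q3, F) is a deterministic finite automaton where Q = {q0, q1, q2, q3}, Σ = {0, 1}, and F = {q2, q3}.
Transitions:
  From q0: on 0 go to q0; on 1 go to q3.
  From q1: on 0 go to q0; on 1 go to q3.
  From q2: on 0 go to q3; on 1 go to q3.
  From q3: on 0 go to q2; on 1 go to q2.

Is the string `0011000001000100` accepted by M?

accepted

q3 --0--> q2
q2 --0--> q3
q3 --1--> q2
q2 --1--> q3
q3 --0--> q2
q2 --0--> q3
q3 --0--> q2
q2 --0--> q3
q3 --0--> q2
q2 --1--> q3
q3 --0--> q2
q2 --0--> q3
q3 --0--> q2
q2 --1--> q3
q3 --0--> q2
q2 --0--> q3
End in state q3, which is an accepting state.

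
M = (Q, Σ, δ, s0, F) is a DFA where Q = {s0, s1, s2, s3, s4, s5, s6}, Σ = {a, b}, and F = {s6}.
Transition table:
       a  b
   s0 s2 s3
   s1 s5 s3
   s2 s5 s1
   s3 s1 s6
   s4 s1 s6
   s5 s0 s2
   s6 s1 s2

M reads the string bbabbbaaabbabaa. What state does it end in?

s5

s0 --b--> s3
s3 --b--> s6
s6 --a--> s1
s1 --b--> s3
s3 --b--> s6
s6 --b--> s2
s2 --a--> s5
s5 --a--> s0
s0 --a--> s2
s2 --b--> s1
s1 --b--> s3
s3 --a--> s1
s1 --b--> s3
s3 --a--> s1
s1 --a--> s5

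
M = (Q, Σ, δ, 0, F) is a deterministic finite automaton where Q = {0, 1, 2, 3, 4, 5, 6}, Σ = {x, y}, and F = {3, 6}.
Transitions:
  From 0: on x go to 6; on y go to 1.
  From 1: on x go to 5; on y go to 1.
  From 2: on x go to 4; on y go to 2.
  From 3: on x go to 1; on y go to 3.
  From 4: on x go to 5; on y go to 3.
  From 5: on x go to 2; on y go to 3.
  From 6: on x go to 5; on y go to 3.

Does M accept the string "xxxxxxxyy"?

accepted

0 --x--> 6
6 --x--> 5
5 --x--> 2
2 --x--> 4
4 --x--> 5
5 --x--> 2
2 --x--> 4
4 --y--> 3
3 --y--> 3
End in state 3, which is an accepting state.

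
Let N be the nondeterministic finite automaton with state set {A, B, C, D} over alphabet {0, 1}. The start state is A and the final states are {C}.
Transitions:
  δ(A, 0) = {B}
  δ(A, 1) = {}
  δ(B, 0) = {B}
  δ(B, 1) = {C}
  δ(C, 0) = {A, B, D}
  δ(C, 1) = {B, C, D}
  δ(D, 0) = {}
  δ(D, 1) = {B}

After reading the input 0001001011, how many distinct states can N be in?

3

Start: {A}
read 0: {B}
read 0: {B}
read 0: {B}
read 1: {C}
read 0: {A, B, D}
read 0: {B}
read 1: {C}
read 0: {A, B, D}
read 1: {B, C}
read 1: {B, C, D}
Final reachable set {B, C, D} has 3 states.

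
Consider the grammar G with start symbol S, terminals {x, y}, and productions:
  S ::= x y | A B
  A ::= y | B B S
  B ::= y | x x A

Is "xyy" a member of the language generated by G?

no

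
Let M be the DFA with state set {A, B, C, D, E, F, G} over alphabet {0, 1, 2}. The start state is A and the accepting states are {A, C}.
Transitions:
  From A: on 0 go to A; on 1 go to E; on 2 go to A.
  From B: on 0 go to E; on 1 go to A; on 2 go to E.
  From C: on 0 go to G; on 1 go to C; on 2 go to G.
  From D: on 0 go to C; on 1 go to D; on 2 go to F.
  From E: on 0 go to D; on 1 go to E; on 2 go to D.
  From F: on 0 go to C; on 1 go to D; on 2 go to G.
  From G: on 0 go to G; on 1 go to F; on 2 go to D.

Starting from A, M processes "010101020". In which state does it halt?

A --0--> A
A --1--> E
E --0--> D
D --1--> D
D --0--> C
C --1--> C
C --0--> G
G --2--> D
D --0--> C

C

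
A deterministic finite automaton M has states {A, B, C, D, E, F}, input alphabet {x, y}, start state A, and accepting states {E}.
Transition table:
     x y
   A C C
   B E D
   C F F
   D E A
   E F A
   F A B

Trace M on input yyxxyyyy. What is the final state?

A

A --y--> C
C --y--> F
F --x--> A
A --x--> C
C --y--> F
F --y--> B
B --y--> D
D --y--> A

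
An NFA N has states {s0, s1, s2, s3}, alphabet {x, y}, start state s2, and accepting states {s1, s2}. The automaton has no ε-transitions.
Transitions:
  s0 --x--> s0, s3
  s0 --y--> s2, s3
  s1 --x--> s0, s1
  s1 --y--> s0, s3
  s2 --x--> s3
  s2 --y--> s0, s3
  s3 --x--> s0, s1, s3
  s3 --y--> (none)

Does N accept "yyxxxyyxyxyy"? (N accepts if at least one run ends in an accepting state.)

Start: {s2}
read y: {s0, s3}
read y: {s2, s3}
read x: {s0, s1, s3}
read x: {s0, s1, s3}
read x: {s0, s1, s3}
read y: {s0, s2, s3}
read y: {s0, s2, s3}
read x: {s0, s1, s3}
read y: {s0, s2, s3}
read x: {s0, s1, s3}
read y: {s0, s2, s3}
read y: {s0, s2, s3}
Reachable ∩ accepting = {s2} — nonempty.

accepted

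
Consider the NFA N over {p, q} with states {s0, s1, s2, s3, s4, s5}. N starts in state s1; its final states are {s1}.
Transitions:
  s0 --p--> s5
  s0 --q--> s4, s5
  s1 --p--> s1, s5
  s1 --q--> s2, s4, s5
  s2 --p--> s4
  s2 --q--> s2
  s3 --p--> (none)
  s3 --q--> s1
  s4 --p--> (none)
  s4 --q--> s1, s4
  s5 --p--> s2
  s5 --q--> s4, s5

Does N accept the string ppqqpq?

Start: {s1}
read p: {s1, s5}
read p: {s1, s2, s5}
read q: {s2, s4, s5}
read q: {s1, s2, s4, s5}
read p: {s1, s2, s4, s5}
read q: {s1, s2, s4, s5}
Reachable ∩ accepting = {s1} — nonempty.

accepted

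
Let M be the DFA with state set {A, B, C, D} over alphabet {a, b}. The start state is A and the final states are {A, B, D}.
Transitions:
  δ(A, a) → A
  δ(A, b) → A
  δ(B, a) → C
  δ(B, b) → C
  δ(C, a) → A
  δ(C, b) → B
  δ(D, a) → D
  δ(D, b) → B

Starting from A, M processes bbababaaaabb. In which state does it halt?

A

A --b--> A
A --b--> A
A --a--> A
A --b--> A
A --a--> A
A --b--> A
A --a--> A
A --a--> A
A --a--> A
A --a--> A
A --b--> A
A --b--> A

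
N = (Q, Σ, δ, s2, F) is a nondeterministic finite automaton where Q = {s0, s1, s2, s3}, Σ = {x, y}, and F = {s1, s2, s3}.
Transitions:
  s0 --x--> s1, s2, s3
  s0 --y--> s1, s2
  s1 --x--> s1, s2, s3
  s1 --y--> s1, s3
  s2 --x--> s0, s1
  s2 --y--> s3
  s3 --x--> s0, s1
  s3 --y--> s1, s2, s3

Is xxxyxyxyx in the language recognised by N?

Start: {s2}
read x: {s0, s1}
read x: {s1, s2, s3}
read x: {s0, s1, s2, s3}
read y: {s1, s2, s3}
read x: {s0, s1, s2, s3}
read y: {s1, s2, s3}
read x: {s0, s1, s2, s3}
read y: {s1, s2, s3}
read x: {s0, s1, s2, s3}
Reachable ∩ accepting = {s1, s2, s3} — nonempty.

accepted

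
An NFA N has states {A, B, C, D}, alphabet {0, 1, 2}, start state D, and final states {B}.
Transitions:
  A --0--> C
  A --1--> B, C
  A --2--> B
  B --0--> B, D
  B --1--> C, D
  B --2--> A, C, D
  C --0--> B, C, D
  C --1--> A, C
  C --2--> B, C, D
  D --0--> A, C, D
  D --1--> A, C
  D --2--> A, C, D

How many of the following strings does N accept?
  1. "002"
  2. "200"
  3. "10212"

3

"002": accepted
"200": accepted
"10212": accepted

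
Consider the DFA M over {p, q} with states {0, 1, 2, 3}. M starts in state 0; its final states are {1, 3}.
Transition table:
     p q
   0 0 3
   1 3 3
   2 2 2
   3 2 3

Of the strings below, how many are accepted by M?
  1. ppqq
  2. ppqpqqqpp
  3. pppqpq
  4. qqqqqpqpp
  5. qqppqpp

1

ppqq: accepted
ppqpqqqpp: rejected
pppqpq: rejected
qqqqqpqpp: rejected
qqppqpp: rejected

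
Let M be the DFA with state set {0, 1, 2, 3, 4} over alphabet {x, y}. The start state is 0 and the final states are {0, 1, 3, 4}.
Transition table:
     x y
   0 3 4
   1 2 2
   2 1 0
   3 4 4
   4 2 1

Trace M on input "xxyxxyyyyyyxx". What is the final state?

0 --x--> 3
3 --x--> 4
4 --y--> 1
1 --x--> 2
2 --x--> 1
1 --y--> 2
2 --y--> 0
0 --y--> 4
4 --y--> 1
1 --y--> 2
2 --y--> 0
0 --x--> 3
3 --x--> 4

4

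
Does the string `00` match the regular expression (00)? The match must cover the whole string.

Split as 0·0: 0 matches 0 and 0 matches 0.

yes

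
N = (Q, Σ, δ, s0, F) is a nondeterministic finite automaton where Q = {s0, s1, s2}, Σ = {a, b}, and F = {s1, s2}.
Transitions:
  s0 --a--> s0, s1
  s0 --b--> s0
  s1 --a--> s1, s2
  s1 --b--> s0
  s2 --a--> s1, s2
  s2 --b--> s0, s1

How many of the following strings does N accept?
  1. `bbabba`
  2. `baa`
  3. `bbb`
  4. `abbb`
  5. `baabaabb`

`bbabba`: accepted
`baa`: accepted
`bbb`: rejected
`abbb`: rejected
`baabaabb`: rejected

2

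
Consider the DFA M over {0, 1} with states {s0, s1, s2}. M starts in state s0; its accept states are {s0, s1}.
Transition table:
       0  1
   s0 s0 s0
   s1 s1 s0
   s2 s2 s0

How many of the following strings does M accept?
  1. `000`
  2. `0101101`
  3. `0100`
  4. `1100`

4

`000`: accepted
`0101101`: accepted
`0100`: accepted
`1100`: accepted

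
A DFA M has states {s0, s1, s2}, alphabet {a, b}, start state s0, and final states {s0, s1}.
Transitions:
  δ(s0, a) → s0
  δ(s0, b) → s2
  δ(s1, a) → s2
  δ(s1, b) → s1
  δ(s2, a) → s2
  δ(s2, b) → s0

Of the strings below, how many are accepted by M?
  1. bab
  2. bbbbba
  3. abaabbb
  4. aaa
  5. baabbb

4

bab: accepted
bbbbba: rejected
abaabbb: accepted
aaa: accepted
baabbb: accepted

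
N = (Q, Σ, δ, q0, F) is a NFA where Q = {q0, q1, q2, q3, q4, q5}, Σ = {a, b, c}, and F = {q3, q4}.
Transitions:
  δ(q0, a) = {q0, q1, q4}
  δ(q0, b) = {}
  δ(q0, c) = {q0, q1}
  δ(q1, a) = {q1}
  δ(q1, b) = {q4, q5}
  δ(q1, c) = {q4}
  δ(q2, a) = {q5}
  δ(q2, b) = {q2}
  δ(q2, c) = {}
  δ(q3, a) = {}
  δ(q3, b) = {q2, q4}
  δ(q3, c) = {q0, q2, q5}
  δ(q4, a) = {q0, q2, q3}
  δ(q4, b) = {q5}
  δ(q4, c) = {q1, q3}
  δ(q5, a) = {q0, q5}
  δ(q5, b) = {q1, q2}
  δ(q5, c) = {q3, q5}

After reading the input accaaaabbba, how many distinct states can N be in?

Start: {q0}
read a: {q0, q1, q4}
read c: {q0, q1, q3, q4}
read c: {q0, q1, q2, q3, q4, q5}
read a: {q0, q1, q2, q3, q4, q5}
read a: {q0, q1, q2, q3, q4, q5}
read a: {q0, q1, q2, q3, q4, q5}
read a: {q0, q1, q2, q3, q4, q5}
read b: {q1, q2, q4, q5}
read b: {q1, q2, q4, q5}
read b: {q1, q2, q4, q5}
read a: {q0, q1, q2, q3, q5}
Final reachable set {q0, q1, q2, q3, q5} has 5 states.

5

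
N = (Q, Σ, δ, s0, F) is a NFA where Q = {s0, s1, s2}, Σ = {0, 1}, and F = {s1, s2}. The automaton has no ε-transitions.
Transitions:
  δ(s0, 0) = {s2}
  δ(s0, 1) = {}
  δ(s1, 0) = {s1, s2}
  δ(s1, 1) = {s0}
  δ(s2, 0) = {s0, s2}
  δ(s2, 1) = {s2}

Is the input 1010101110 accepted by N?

rejected

Start: {s0}
read 1: {}
The reachable set is empty and stays empty for the remaining 9 symbols.
Reachable ∩ accepting = {} — empty.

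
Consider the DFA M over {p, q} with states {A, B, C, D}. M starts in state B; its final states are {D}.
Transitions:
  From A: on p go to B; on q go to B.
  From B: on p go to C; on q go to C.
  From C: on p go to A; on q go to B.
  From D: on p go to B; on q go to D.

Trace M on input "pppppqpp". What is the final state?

A

B --p--> C
C --p--> A
A --p--> B
B --p--> C
C --p--> A
A --q--> B
B --p--> C
C --p--> A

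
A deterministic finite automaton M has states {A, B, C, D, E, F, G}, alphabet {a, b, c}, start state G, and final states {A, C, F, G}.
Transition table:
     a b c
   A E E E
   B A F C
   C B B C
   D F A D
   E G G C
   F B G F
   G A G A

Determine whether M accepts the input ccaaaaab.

rejected

G --c--> A
A --c--> E
E --a--> G
G --a--> A
A --a--> E
E --a--> G
G --a--> A
A --b--> E
End in state E, which is not an accepting state.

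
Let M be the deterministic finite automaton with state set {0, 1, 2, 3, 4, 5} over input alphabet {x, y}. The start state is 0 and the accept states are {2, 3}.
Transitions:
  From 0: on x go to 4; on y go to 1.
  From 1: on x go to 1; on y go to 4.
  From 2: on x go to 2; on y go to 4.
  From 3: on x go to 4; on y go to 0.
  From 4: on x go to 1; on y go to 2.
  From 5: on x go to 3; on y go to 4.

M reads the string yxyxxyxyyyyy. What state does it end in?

0 --y--> 1
1 --x--> 1
1 --y--> 4
4 --x--> 1
1 --x--> 1
1 --y--> 4
4 --x--> 1
1 --y--> 4
4 --y--> 2
2 --y--> 4
4 --y--> 2
2 --y--> 4

4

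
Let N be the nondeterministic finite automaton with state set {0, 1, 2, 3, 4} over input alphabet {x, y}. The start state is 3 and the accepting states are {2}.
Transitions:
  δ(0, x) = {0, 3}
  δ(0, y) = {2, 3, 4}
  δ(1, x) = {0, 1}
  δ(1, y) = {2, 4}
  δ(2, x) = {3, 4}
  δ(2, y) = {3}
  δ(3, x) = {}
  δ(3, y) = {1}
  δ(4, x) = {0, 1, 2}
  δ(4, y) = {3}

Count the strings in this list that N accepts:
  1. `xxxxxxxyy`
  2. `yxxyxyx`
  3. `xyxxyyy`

`xxxxxxxyy`: rejected
`yxxyxyx`: accepted
`xyxxyyy`: rejected

1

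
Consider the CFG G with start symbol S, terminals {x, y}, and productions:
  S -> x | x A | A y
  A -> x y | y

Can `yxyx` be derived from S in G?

no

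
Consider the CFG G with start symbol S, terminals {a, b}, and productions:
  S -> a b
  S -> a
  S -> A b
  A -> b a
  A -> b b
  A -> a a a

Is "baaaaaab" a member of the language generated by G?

no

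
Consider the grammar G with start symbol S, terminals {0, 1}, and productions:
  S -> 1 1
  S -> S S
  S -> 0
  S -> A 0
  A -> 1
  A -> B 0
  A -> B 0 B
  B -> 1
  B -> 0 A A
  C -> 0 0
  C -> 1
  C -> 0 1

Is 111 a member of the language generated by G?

no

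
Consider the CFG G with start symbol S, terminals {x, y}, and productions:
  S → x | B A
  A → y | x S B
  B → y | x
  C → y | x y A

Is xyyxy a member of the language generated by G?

no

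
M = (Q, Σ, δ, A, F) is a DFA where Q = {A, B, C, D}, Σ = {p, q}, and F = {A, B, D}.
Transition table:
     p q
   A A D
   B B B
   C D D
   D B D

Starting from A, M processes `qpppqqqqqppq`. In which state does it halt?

B

A --q--> D
D --p--> B
B --p--> B
B --p--> B
B --q--> B
B --q--> B
B --q--> B
B --q--> B
B --q--> B
B --p--> B
B --p--> B
B --q--> B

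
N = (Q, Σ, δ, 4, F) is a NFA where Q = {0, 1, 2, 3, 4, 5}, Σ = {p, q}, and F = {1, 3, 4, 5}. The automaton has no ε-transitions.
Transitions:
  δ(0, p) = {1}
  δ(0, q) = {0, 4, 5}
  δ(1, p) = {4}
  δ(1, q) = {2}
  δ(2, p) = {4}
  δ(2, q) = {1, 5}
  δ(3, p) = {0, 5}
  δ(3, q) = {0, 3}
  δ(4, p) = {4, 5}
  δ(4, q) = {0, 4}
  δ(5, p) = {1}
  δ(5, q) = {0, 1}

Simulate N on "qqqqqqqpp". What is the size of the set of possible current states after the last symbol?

3

Start: {4}
read q: {0, 4}
read q: {0, 4, 5}
read q: {0, 1, 4, 5}
read q: {0, 1, 2, 4, 5}
read q: {0, 1, 2, 4, 5}
read q: {0, 1, 2, 4, 5}
read q: {0, 1, 2, 4, 5}
read p: {1, 4, 5}
read p: {1, 4, 5}
Final reachable set {1, 4, 5} has 3 states.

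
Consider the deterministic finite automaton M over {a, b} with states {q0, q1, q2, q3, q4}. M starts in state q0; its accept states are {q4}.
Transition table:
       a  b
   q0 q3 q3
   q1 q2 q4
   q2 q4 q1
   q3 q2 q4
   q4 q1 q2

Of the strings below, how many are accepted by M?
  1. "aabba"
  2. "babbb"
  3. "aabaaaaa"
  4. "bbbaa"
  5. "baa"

2

"aabba": rejected
"babbb": rejected
"aabaaaaa": accepted
"bbbaa": rejected
"baa": accepted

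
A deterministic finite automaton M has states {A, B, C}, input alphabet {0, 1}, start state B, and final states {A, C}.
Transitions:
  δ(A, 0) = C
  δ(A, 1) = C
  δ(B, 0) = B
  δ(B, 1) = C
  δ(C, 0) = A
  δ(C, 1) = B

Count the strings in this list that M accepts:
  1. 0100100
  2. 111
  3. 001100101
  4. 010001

0100100: rejected
111: accepted
001100101: accepted
010001: accepted

3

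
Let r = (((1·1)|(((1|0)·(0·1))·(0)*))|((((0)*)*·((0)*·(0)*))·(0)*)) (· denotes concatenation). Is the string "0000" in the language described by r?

yes

The right alternative ((((0)*)*·((0)*·(0)*))·(0)*) matches 0000.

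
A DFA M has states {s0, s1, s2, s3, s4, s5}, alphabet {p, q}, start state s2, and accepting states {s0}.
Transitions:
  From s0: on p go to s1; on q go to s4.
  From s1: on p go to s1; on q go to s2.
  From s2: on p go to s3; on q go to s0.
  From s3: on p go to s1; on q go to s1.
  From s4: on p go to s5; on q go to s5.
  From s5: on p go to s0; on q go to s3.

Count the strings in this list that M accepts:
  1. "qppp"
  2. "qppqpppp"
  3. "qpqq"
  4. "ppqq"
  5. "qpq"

"qppp": rejected
"qppqpppp": rejected
"qpqq": accepted
"ppqq": accepted
"qpq": rejected

2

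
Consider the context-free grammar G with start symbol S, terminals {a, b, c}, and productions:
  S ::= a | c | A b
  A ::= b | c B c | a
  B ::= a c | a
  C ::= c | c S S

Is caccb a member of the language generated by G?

yes

S ⇒ Ab ⇒ cBcb ⇒ caccb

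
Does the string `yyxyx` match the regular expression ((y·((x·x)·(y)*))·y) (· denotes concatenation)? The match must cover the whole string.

no

No split of yyxyx into u·v has (y·((x·x)·(y)*)) matching u and y matching v.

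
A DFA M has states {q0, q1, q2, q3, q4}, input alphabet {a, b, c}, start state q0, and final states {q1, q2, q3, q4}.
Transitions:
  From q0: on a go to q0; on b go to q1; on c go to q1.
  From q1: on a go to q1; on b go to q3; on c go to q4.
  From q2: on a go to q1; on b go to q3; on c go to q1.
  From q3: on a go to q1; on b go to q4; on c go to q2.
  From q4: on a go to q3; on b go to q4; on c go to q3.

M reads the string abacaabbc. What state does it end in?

q0 --a--> q0
q0 --b--> q1
q1 --a--> q1
q1 --c--> q4
q4 --a--> q3
q3 --a--> q1
q1 --b--> q3
q3 --b--> q4
q4 --c--> q3

q3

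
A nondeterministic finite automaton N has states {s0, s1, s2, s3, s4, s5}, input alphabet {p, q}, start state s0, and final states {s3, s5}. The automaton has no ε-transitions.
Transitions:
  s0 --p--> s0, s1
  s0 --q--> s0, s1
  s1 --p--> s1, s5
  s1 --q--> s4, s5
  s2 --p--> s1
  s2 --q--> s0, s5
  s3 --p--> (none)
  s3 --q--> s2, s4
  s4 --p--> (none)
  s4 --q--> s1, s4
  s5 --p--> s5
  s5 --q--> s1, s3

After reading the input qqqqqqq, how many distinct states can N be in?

6

Start: {s0}
read q: {s0, s1}
read q: {s0, s1, s4, s5}
read q: {s0, s1, s3, s4, s5}
read q: {s0, s1, s2, s3, s4, s5}
read q: {s0, s1, s2, s3, s4, s5}
read q: {s0, s1, s2, s3, s4, s5}
read q: {s0, s1, s2, s3, s4, s5}
Final reachable set {s0, s1, s2, s3, s4, s5} has 6 states.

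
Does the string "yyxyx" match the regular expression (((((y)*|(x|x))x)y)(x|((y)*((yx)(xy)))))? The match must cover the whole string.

Split as yyxy·x: ((((y)*|(x|x))x)y) matches yyxy and (x|((y)*((yx)(xy)))) matches x.

yes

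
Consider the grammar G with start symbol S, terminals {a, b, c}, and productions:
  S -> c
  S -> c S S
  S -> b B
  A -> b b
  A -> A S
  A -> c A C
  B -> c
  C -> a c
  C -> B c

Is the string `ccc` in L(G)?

S ⇒ cSS ⇒ ccS ⇒ ccc

yes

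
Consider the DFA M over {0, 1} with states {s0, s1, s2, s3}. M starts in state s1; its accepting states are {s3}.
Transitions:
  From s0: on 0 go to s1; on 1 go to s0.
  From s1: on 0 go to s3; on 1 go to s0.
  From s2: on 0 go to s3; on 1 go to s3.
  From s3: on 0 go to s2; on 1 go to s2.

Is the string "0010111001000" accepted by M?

s1 --0--> s3
s3 --0--> s2
s2 --1--> s3
s3 --0--> s2
s2 --1--> s3
s3 --1--> s2
s2 --1--> s3
s3 --0--> s2
s2 --0--> s3
s3 --1--> s2
s2 --0--> s3
s3 --0--> s2
s2 --0--> s3
End in state s3, which is an accepting state.

accepted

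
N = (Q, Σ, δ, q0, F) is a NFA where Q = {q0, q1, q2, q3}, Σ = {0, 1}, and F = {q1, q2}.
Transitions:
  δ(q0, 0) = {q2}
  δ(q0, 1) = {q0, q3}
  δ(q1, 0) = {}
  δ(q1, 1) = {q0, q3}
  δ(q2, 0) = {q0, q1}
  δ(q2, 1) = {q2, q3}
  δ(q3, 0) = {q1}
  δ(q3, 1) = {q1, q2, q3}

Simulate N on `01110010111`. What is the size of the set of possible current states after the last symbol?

4

Start: {q0}
read 0: {q2}
read 1: {q2, q3}
read 1: {q1, q2, q3}
read 1: {q0, q1, q2, q3}
read 0: {q0, q1, q2}
read 0: {q0, q1, q2}
read 1: {q0, q2, q3}
read 0: {q0, q1, q2}
read 1: {q0, q2, q3}
read 1: {q0, q1, q2, q3}
read 1: {q0, q1, q2, q3}
Final reachable set {q0, q1, q2, q3} has 4 states.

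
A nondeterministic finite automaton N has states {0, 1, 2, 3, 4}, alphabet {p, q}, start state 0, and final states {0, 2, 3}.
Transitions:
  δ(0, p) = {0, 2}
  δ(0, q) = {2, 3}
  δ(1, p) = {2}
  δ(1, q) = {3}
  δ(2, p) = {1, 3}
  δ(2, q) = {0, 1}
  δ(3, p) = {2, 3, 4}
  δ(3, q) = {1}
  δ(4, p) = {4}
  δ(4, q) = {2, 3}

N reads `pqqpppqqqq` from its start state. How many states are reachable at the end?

Start: {0}
read p: {0, 2}
read q: {0, 1, 2, 3}
read q: {0, 1, 2, 3}
read p: {0, 1, 2, 3, 4}
read p: {0, 1, 2, 3, 4}
read p: {0, 1, 2, 3, 4}
read q: {0, 1, 2, 3}
read q: {0, 1, 2, 3}
read q: {0, 1, 2, 3}
read q: {0, 1, 2, 3}
Final reachable set {0, 1, 2, 3} has 4 states.

4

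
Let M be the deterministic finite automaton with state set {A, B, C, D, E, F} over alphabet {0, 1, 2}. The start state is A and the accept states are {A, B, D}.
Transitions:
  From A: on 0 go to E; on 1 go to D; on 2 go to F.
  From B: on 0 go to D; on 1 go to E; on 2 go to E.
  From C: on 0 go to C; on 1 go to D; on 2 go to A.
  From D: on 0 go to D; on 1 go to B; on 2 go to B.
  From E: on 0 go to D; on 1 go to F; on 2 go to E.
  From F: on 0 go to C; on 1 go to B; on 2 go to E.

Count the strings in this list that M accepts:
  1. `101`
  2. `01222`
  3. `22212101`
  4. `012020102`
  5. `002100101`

`101`: accepted
`01222`: rejected
`22212101`: accepted
`012020102`: accepted
`002100101`: accepted

4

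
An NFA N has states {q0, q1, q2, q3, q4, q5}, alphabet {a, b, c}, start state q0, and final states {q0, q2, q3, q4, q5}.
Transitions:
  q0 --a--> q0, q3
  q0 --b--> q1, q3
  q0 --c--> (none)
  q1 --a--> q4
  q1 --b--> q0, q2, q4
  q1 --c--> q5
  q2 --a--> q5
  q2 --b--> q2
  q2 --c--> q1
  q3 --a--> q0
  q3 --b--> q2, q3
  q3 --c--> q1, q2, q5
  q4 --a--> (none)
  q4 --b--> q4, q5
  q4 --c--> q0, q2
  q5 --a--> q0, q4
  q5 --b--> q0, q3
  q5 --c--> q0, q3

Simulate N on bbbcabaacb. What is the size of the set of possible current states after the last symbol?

5

Start: {q0}
read b: {q1, q3}
read b: {q0, q2, q3, q4}
read b: {q1, q2, q3, q4, q5}
read c: {q0, q1, q2, q3, q5}
read a: {q0, q3, q4, q5}
read b: {q0, q1, q2, q3, q4, q5}
read a: {q0, q3, q4, q5}
read a: {q0, q3, q4}
read c: {q0, q1, q2, q5}
read b: {q0, q1, q2, q3, q4}
Final reachable set {q0, q1, q2, q3, q4} has 5 states.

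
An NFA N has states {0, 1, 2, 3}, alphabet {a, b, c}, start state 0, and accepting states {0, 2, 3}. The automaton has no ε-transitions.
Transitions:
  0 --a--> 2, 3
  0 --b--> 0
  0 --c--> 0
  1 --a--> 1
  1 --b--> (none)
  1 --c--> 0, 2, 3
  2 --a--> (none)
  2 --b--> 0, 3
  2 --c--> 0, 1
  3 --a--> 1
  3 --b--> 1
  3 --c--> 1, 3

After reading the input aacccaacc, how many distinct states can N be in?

3

Start: {0}
read a: {2, 3}
read a: {1}
read c: {0, 2, 3}
read c: {0, 1, 3}
read c: {0, 1, 2, 3}
read a: {1, 2, 3}
read a: {1}
read c: {0, 2, 3}
read c: {0, 1, 3}
Final reachable set {0, 1, 3} has 3 states.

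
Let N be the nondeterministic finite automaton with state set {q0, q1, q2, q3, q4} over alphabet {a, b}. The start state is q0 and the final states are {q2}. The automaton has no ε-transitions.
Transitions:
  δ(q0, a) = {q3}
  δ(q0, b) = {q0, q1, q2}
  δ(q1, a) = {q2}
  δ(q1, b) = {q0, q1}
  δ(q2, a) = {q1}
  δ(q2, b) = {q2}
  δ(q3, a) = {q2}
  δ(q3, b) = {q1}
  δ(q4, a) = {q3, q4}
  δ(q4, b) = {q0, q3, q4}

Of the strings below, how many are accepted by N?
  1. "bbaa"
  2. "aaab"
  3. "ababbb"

2

"bbaa": accepted
"aaab": rejected
"ababbb": accepted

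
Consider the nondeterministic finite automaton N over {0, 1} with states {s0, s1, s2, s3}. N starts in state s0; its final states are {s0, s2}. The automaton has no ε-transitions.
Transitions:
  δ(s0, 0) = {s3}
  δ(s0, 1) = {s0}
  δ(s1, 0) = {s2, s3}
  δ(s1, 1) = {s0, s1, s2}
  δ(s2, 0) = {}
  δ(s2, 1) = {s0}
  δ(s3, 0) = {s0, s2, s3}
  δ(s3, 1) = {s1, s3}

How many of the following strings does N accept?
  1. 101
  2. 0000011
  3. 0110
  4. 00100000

101: rejected
0000011: accepted
0110: accepted
00100000: accepted

3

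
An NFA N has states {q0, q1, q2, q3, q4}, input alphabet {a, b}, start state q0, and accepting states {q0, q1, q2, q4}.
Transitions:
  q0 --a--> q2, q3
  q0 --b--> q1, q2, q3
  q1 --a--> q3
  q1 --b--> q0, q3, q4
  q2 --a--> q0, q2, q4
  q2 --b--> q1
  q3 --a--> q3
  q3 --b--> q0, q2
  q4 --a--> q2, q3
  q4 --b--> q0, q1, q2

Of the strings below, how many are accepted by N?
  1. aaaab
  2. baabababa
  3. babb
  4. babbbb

aaaab: accepted
baabababa: accepted
babb: accepted
babbbb: accepted

4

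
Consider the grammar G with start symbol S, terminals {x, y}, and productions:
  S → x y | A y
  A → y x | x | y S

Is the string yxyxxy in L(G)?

no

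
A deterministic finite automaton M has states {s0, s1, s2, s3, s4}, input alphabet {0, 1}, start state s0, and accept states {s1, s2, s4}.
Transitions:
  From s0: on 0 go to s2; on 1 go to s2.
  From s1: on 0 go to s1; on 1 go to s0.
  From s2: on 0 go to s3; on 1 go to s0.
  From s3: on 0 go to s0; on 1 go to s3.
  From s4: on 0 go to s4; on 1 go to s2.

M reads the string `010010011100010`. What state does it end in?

s0 --0--> s2
s2 --1--> s0
s0 --0--> s2
s2 --0--> s3
s3 --1--> s3
s3 --0--> s0
s0 --0--> s2
s2 --1--> s0
s0 --1--> s2
s2 --1--> s0
s0 --0--> s2
s2 --0--> s3
s3 --0--> s0
s0 --1--> s2
s2 --0--> s3

s3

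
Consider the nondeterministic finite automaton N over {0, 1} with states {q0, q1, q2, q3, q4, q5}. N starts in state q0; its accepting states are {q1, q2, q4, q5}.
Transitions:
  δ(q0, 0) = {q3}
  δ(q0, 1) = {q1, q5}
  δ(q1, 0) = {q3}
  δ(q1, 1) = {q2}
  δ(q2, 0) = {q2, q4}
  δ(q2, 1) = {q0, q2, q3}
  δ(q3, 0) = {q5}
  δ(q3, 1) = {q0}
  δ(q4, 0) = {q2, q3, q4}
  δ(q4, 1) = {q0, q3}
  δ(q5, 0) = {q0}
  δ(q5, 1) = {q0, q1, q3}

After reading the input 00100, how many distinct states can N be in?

2

Start: {q0}
read 0: {q3}
read 0: {q5}
read 1: {q0, q1, q3}
read 0: {q3, q5}
read 0: {q0, q5}
Final reachable set {q0, q5} has 2 states.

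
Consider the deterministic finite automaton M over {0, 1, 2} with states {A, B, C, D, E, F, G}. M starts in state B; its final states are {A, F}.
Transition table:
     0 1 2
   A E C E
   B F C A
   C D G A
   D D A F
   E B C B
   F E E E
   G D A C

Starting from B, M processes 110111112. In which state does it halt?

A

B --1--> C
C --1--> G
G --0--> D
D --1--> A
A --1--> C
C --1--> G
G --1--> A
A --1--> C
C --2--> A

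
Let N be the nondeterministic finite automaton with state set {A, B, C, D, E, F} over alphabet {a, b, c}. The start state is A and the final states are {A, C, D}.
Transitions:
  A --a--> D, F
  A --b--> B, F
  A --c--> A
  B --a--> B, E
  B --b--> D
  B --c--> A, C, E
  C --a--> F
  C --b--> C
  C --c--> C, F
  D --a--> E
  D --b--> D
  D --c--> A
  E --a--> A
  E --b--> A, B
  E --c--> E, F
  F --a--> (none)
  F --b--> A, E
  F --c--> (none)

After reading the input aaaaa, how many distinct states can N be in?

Start: {A}
read a: {D, F}
read a: {E}
read a: {A}
read a: {D, F}
read a: {E}
Final reachable set {E} has 1 state.

1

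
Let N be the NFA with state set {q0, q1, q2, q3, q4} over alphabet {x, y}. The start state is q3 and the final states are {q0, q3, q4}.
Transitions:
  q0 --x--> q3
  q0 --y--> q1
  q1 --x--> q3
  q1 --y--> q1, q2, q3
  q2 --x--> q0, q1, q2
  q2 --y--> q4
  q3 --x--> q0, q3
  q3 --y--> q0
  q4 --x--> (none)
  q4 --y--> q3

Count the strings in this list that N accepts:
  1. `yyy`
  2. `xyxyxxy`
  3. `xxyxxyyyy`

`yyy`: accepted
`xyxyxxy`: accepted
`xxyxxyyyy`: accepted

3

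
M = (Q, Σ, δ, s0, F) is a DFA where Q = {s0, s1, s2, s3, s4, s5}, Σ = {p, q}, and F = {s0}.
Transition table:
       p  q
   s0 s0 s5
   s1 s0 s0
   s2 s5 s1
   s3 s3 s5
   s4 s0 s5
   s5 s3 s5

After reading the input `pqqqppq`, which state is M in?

s5

s0 --p--> s0
s0 --q--> s5
s5 --q--> s5
s5 --q--> s5
s5 --p--> s3
s3 --p--> s3
s3 --q--> s5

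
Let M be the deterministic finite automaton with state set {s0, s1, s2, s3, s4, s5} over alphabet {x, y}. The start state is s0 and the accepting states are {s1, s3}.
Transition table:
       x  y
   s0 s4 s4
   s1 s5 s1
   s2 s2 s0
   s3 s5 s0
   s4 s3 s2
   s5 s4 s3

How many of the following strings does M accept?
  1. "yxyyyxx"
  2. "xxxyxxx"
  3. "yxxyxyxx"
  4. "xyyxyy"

1

"yxyyyxx": rejected
"xxxyxxx": accepted
"yxxyxyxx": rejected
"xyyxyy": rejected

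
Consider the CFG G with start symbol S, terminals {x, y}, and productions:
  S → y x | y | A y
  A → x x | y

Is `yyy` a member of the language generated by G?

no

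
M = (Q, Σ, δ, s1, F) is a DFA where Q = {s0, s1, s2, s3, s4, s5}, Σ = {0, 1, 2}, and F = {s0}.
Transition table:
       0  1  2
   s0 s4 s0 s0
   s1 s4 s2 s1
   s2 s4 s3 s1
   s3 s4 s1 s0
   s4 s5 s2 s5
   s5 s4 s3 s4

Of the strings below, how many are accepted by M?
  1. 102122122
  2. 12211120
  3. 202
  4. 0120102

102122122: accepted
12211120: rejected
202: rejected
0120102: rejected

1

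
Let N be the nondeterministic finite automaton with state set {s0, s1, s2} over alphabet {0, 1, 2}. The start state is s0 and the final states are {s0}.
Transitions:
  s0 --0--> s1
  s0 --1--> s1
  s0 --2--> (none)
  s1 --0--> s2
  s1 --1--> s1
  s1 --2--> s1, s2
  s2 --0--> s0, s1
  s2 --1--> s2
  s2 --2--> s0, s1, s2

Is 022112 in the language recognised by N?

accepted

Start: {s0}
read 0: {s1}
read 2: {s1, s2}
read 2: {s0, s1, s2}
read 1: {s1, s2}
read 1: {s1, s2}
read 2: {s0, s1, s2}
Reachable ∩ accepting = {s0} — nonempty.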